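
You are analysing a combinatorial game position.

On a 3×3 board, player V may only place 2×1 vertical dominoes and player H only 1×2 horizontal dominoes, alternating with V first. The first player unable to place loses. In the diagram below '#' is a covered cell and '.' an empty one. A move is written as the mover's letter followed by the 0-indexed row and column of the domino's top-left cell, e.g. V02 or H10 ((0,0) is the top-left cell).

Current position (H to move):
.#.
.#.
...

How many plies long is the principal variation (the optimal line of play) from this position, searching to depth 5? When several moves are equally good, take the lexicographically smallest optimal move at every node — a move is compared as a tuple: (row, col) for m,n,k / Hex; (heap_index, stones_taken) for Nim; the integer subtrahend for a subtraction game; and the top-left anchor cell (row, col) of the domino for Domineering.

PV length from [.#./.#./...]: 2 plies

[.#./.#./...] H move#1: H20:-1/.#./.#./##.*, H21:-1/.#./.#./.##
[.#./.#./##.] V move#2: V00:+1/##./##./##.*, V02:+1/.##/.##/##., V12:+1/.#./.##/###
[##./##./##.] end (terminal -1, H#3); searched .#./.#./... to 5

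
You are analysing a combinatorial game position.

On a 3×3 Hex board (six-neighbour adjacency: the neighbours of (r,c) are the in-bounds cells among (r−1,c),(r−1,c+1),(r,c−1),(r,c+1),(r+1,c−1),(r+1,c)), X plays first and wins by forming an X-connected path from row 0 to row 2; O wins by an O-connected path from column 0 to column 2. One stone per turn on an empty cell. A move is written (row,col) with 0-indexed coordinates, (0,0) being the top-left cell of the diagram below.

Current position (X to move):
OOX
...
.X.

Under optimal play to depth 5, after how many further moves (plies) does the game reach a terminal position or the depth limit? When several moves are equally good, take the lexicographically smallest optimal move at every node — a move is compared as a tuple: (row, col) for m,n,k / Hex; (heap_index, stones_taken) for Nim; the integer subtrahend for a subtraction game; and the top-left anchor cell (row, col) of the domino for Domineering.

p1 X@[OOX/.../.X.]: (1,0)[OOX/X../.X.]+1* (1,1)[OOX/.X./.X.]+1 (1,2)[OOX/..X/.X.]+1 (2,0)[OOX/.../XX.]+1 (2,2)[OOX/.../.XX]+1
p2 O@[OOX/X../.X.]: (1,1)[OOX/XO./.X.]-1* (1,2)[OOX/X.O/.X.]-1 (2,0)[OOX/X../OX.]-1 (2,2)[OOX/X../.XO]-1
p3 X@[OOX/XO./.X.]: (1,2)[OOX/XOX/.X.]+1* (2,0)[OOX/XO./XX.]-1 (2,2)[OOX/XO./.XX]-1
p4 O@[OOX/XOX/.X.] terminal -1; root [OOX/.../.X.] d5

PV length from [OOX/.../.X.]: 3 plies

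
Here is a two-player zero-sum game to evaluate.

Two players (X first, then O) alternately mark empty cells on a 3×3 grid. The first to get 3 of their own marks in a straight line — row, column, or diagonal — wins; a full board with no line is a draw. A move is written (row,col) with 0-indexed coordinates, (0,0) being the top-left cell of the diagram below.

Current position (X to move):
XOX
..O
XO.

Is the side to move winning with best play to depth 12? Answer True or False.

p1 X@[XOX/..O/XO.]: (1,0)[XOX/X.O/XO.]+1* (1,1)[XOX/.XO/XO.]+1 (2,2)[XOX/..O/XOX]-1
p2 O@[XOX/X.O/XO.] terminal -1; root [XOX/..O/XO.] d12

X winning at [XOX/..O/XO.]: True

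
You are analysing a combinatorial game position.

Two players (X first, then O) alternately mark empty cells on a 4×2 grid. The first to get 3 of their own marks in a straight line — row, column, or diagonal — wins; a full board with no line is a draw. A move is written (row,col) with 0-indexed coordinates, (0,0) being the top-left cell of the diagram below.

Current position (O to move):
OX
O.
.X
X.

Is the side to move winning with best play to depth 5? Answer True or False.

[OX/O./.X/X.] O move#1: (1,1):+0/OX/OO/.X/X., (2,0):+1/OX/O./OX/X.*, (3,1):-1/OX/O./.X/XO
[OX/O./OX/X.] end (terminal -1, X#2); searched OX/O./.X/X. to 5

O winning at [OX/O./.X/X.]: True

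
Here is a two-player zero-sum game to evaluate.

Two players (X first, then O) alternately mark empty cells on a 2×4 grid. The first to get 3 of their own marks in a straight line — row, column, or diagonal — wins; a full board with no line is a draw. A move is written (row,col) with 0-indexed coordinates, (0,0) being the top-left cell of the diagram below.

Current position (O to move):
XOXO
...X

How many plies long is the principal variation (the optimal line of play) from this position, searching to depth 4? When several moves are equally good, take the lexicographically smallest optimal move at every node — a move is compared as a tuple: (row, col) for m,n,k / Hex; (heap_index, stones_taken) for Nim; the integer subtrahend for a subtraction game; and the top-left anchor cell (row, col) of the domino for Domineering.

[XOXO/...X] O move#1: (1,0):+0/XOXO/O..X*, (1,1):+0/XOXO/.O.X, (1,2):+0/XOXO/..OX
[XOXO/O..X] X move#2: (1,1):+0/XOXO/OX.X*, (1,2):+0/XOXO/O.XX
[XOXO/OX.X] O move#3: (1,2):+0/XOXO/OXOX*
[XOXO/OXOX] end (terminal +0, X#4); searched XOXO/...X to 4

PV length from [XOXO/...X]: 3 plies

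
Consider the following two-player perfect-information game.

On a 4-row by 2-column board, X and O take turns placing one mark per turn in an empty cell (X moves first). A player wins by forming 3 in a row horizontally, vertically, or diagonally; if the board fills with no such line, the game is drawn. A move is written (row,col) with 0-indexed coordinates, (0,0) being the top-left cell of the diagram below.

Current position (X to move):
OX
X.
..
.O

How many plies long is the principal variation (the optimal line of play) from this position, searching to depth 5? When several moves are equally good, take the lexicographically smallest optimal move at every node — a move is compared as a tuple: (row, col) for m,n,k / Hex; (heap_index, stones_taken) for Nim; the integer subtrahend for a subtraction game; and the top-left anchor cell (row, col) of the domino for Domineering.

ply 1, X at OX/X./../.O | (1,1)=+0→OX/XX/../.O*; (2,0)=+0→OX/X./X./.O; (2,1)=+0→OX/X./.X/.O; (3,0)=+0→OX/X./../XO
ply 2, O at OX/XX/../.O | (2,0)=-1→OX/XX/O./.O; (2,1)=+0→OX/XX/.O/.O*; (3,0)=-1→OX/XX/../OO
ply 3, X at OX/XX/.O/.O | (2,0)=+0→OX/XX/XO/.O*; (3,0)=+0→OX/XX/.O/XO
ply 4, O at OX/XX/XO/.O | (3,0)=+0→OX/XX/XO/OO*
ply 5: OX/XX/XO/OO is terminal +0 (X); from OX/X./../.O depth 5

PV length from [OX/X./../.O]: 4 plies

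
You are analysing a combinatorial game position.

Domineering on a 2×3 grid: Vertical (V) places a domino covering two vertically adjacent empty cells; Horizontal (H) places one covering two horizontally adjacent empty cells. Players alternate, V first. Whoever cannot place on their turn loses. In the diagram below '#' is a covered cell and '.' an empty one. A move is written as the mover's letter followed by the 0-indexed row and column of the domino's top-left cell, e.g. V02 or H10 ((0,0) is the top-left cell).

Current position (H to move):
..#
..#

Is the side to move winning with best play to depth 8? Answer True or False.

H winning at [..#/..#]: True

p1 H@[..#/..#]: H00[###/..#]+1* H10[..#/###]+1
p2 V@[###/..#] terminal -1; root [..#/..#] d8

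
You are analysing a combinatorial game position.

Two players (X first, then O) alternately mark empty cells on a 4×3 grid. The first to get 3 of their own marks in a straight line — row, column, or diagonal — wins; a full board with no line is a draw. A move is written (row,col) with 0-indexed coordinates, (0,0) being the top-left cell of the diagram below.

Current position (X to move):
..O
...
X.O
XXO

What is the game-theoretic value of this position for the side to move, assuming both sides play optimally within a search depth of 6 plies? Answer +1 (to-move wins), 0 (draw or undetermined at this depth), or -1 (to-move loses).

value(..O/.../X.O/XXO, X) = +1

[..O/.../X.O/XXO] X move#1: (0,0):-1/X.O/.../X.O/XXO, (0,1):-1/.XO/.../X.O/XXO, (1,0):+1/..O/X../X.O/XXO*, (1,1):-1/..O/.X./X.O/XXO, (1,2):+1/..O/..X/X.O/XXO, (2,1):-1/..O/.../XXO/XXO
[..O/X../X.O/XXO] end (terminal -1, O#2); searched ..O/.../X.O/XXO to 6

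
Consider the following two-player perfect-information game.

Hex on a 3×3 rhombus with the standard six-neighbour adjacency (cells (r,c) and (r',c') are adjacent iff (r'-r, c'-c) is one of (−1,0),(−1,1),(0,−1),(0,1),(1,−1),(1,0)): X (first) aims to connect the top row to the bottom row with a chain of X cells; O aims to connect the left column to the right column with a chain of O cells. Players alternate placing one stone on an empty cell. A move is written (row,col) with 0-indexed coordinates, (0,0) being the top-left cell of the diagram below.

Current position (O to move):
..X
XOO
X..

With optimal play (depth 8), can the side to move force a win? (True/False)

[..X/XOO/X..] O move#1: (0,0):-1/O.X/XOO/X..*, (0,1):-1/.OX/XOO/X.., (2,1):-1/..X/XOO/XO., (2,2):-1/..X/XOO/X.O
[O.X/XOO/X..] X move#2: (0,1):+1/OXX/XOO/X..*, (2,1):-1/O.X/XOO/XX., (2,2):-1/O.X/XOO/X.X
[OXX/XOO/X..] end (terminal -1, O#3); searched ..X/XOO/X.. to 8

O winning at [..X/XOO/X..]: False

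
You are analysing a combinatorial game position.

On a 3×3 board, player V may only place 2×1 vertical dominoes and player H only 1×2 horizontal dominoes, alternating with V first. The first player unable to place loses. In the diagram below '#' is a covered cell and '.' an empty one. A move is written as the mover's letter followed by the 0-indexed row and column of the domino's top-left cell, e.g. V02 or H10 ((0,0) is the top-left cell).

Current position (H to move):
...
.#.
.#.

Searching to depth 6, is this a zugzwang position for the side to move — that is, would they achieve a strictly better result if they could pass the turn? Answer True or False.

ply 1, H at .../.#./.#. | H00=-1→##./.#./.#.*; H01=-1→.##/.#./.#.
ply 2, V at ##./.#./.#. | V02=+1→###/.##/.#.*; V10=+1→##./##./##.; V12=+1→##./.##/.##
ply 3: ###/.##/.#. is terminal -1 (H); from .../.#./.#. depth 6
if H skipped the turn, V would face:
~ ply 1, V at .../.#./.#. | V00=+1→#../##./.#.*; V02=+1→..#/.##/.#.; V10=+1→.../##./##.; V12=+1→.../.##/.##
~ ply 2, H at #../##./.#. | H01=-1→###/##./.#.*
~ ply 3, V at ###/##./.#. | V12=+1→###/###/.##*
~ ply 4: ###/###/.## is terminal -1 (H); from .../.#./.#. depth 6
compare (H): move=-1 vs pass=-1

zugzwang(.../.#./.#., H) = False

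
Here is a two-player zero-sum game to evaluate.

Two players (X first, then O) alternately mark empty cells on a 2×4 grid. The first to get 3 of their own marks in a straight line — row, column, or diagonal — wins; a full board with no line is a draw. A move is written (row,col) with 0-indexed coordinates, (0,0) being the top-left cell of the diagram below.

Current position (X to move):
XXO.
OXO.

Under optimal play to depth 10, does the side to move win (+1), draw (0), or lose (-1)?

ply 1, X at XXO./OXO. | (0,3)=+0→XXOX/OXO.*; (1,3)=+0→XXO./OXOX
ply 2, O at XXOX/OXO. | (1,3)=+0→XXOX/OXOO*
ply 3: XXOX/OXOO is terminal +0 (X); from XXO./OXO. depth 10

value(XXO./OXO., X) = 0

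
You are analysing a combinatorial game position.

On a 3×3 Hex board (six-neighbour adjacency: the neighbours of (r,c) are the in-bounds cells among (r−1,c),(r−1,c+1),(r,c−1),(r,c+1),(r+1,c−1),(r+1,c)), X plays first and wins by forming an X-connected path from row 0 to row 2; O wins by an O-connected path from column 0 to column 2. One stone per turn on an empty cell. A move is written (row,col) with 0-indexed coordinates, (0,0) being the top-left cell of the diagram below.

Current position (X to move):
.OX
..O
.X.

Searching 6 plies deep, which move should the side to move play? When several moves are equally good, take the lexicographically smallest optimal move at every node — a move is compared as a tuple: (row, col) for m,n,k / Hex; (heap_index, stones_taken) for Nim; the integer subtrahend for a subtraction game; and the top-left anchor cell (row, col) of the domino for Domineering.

[.OX/..O/.X.] X move#1: (0,0):-1/XOX/..O/.X., (1,0):-1/.OX/X.O/.X., (1,1):+1/.OX/.XO/.X.*, (2,0):-1/.OX/..O/XX., (2,2):-1/.OX/..O/.XX
[.OX/.XO/.X.] end (terminal -1, O#2); searched .OX/..O/.X. to 6

X's best at [.OX/..O/.X.]: (1,1)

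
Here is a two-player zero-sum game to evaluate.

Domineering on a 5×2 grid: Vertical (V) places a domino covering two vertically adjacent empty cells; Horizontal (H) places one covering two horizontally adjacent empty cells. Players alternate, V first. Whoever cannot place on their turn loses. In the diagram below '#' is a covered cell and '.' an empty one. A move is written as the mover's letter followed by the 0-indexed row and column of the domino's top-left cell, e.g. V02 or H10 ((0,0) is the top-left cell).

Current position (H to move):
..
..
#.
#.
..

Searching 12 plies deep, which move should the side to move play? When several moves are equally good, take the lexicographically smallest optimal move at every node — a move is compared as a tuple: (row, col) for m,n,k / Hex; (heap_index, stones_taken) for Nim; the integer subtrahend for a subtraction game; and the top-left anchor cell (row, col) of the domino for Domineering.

p1 H@[../../#./#./..]: H00[##/../#./#./..]+1* H10[../##/#./#./..]+1 H40[../../#./#./##]-1
p2 V@[##/../#./#./..]: V11[##/.#/##/#./..]-1* V21[##/../##/##/..]-1 V31[##/../#./##/.#]-1
p3 H@[##/.#/##/#./..]: H40[##/.#/##/#./##]+1*
p4 V@[##/.#/##/#./##] terminal -1; root [../../#./#./..] d12

H's best at [../../#./#./..]: H00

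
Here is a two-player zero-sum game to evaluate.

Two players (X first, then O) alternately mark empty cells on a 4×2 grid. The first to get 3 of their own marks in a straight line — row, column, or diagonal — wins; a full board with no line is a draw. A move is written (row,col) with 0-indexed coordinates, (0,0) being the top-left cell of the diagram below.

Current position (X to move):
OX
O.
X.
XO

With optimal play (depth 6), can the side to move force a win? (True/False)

X winning at [OX/O./X./XO]: False

ply 1, X at OX/O./X./XO | (1,1)=+0→OX/OX/X./XO*; (2,1)=+0→OX/O./XX/XO
ply 2, O at OX/OX/X./XO | (2,1)=+0→OX/OX/XO/XO*
ply 3: OX/OX/XO/XO is terminal +0 (X); from OX/O./X./XO depth 6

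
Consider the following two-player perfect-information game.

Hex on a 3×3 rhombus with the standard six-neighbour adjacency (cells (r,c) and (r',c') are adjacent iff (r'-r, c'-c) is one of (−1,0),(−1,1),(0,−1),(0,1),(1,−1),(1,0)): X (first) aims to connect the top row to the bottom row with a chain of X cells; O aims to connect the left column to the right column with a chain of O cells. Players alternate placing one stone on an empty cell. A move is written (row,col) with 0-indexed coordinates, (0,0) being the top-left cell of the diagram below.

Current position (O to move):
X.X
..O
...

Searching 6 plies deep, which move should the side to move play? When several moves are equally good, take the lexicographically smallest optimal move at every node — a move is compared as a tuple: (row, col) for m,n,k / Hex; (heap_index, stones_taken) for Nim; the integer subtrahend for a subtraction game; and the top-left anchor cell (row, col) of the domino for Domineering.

[X.X/..O/...] O move#1: (0,1):-1/XOX/..O/..., (1,0):-1/X.X/O.O/..., (1,1):+1/X.X/.OO/...*, (2,0):+1/X.X/..O/O.., (2,1):-1/X.X/..O/.O., (2,2):-1/X.X/..O/..O
[X.X/.OO/...] X move#2: (0,1):-1/XXX/.OO/...*, (1,0):-1/X.X/XOO/..., (2,0):-1/X.X/.OO/X.., (2,1):-1/X.X/.OO/.X., (2,2):-1/X.X/.OO/..X
[XXX/.OO/...] O move#3: (1,0):+1/XXX/OOO/...*, (2,0):+1/XXX/.OO/O.., (2,1):+1/XXX/.OO/.O., (2,2):+1/XXX/.OO/..O
[XXX/OOO/...] end (terminal -1, X#4); searched X.X/..O/... to 6

O's best at [X.X/..O/...]: (1,1)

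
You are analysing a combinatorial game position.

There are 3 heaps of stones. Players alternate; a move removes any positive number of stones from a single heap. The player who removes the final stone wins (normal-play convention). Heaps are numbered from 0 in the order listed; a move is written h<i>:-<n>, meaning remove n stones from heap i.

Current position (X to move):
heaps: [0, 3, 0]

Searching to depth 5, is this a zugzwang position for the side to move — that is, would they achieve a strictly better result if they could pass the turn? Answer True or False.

[(0,3,0)] X move#1: h1:-1:-1/(0,2,0), h1:-2:-1/(0,1,0), h1:-3:+1/(0,0,0)*
[(0,0,0)] end (terminal -1, O#2); searched (0,3,0) to 5
if X skipped the turn, O would face:
~ [(0,3,0)] O move#1: h1:-1:-1/(0,2,0), h1:-2:-1/(0,1,0), h1:-3:+1/(0,0,0)*
~ [(0,0,0)] end (terminal -1, X#2); searched (0,3,0) to 5
compare (X): move=+1 vs pass=-1

zugzwang((0,3,0), X) = False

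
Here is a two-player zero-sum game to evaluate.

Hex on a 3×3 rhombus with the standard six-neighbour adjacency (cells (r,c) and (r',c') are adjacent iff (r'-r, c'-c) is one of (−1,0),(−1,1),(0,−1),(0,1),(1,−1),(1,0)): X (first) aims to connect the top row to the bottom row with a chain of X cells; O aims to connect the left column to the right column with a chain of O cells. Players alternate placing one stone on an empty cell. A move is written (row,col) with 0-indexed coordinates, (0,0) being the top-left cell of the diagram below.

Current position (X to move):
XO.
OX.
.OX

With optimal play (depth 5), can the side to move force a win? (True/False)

X winning at [XO./OX./.OX]: True

[XO./OX./.OX] X move#1: (0,2):+1/XOX/OX./.OX*, (1,2):-1/XO./OXX/.OX, (2,0):-1/XO./OX./XOX
[XOX/OX./.OX] O move#2: (1,2):-1/XOX/OXO/.OX*, (2,0):-1/XOX/OX./OOX
[XOX/OXO/.OX] X move#3: (2,0):+1/XOX/OXO/XOX*
[XOX/OXO/XOX] end (terminal -1, O#4); searched XO./OX./.OX to 5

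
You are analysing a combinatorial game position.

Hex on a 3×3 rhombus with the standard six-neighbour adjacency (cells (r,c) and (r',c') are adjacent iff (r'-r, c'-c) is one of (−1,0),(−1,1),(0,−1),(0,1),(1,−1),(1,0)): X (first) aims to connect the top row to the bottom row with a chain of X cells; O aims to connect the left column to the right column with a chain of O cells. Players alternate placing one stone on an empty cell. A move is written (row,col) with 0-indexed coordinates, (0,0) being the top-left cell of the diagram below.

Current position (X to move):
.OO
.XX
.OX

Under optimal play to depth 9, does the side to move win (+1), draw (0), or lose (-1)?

value(.OO/.XX/.OX, X) = -1

p1 X@[.OO/.XX/.OX]: (0,0)[XOO/.XX/.OX]-1* (1,0)[.OO/XXX/.OX]-1 (2,0)[.OO/.XX/XOX]-1
p2 O@[XOO/.XX/.OX]: (1,0)[XOO/OXX/.OX]+1* (2,0)[XOO/.XX/OOX]-1
p3 X@[XOO/OXX/.OX] terminal -1; root [.OO/.XX/.OX] d9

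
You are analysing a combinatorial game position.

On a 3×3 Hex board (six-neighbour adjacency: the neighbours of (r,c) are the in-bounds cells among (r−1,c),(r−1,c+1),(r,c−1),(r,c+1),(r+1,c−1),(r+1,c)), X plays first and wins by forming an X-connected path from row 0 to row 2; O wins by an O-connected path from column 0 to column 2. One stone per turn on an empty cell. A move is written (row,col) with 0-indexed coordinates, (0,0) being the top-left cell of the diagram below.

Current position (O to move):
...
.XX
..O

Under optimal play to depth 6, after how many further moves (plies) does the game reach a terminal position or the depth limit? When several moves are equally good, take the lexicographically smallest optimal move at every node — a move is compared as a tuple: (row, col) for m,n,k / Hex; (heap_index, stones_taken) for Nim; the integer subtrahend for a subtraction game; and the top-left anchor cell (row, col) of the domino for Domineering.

ply 1, O at .../.XX/..O | (0,0)=-1→O../.XX/..O*; (0,1)=-1→.O./.XX/..O; (0,2)=-1→..O/.XX/..O; (1,0)=-1→.../OXX/..O; (2,0)=-1→.../.XX/O.O; (2,1)=-1→.../.XX/.OO
ply 2, X at O../.XX/..O | (0,1)=+1→OX./.XX/..O*; (0,2)=+1→O.X/.XX/..O; (1,0)=+1→O../XXX/..O; (2,0)=+1→O../.XX/X.O; (2,1)=+1→O../.XX/.XO
ply 3, O at OX./.XX/..O | (0,2)=-1→OXO/.XX/..O*; (1,0)=-1→OX./OXX/..O; (2,0)=-1→OX./.XX/O.O; (2,1)=-1→OX./.XX/.OO
ply 4, X at OXO/.XX/..O | (1,0)=+1→OXO/XXX/..O*; (2,0)=+1→OXO/.XX/X.O; (2,1)=+1→OXO/.XX/.XO
ply 5, O at OXO/XXX/..O | (2,0)=-1→OXO/XXX/O.O*; (2,1)=-1→OXO/XXX/.OO
ply 6, X at OXO/XXX/O.O | (2,1)=+1→OXO/XXX/OXO*
ply 7: OXO/XXX/OXO is terminal -1 (O); from .../.XX/..O depth 6

PV length from [.../.XX/..O]: 6 plies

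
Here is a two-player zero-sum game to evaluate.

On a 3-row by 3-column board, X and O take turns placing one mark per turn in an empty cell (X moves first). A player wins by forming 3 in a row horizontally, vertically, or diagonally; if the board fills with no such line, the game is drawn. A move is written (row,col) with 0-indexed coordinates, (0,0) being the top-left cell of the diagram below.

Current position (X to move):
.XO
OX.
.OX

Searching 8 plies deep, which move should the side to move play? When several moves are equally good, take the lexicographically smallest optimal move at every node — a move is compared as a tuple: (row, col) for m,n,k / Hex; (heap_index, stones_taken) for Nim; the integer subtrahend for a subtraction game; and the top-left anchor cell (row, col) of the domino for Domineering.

ply 1, X at .XO/OX./.OX | (0,0)=+1→XXO/OX./.OX*; (1,2)=+0→.XO/OXX/.OX; (2,0)=+0→.XO/OX./XOX
ply 2: XXO/OX./.OX is terminal -1 (O); from .XO/OX./.OX depth 8

X's best at [.XO/OX./.OX]: (0,0)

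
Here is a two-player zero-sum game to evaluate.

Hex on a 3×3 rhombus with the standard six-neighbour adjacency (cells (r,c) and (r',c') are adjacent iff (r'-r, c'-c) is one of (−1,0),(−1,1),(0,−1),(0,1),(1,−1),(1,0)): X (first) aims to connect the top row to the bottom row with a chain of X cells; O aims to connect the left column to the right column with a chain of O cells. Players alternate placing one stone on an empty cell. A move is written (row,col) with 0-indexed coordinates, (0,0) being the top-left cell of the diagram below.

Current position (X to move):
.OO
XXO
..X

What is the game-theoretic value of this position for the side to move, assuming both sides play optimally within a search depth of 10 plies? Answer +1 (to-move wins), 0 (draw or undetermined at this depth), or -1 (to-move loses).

p1 X@[.OO/XXO/..X]: (0,0)[XOO/XXO/..X]+1* (2,0)[.OO/XXO/X.X]-1 (2,1)[.OO/XXO/.XX]-1
p2 O@[XOO/XXO/..X]: (2,0)[XOO/XXO/O.X]-1* (2,1)[XOO/XXO/.OX]-1
p3 X@[XOO/XXO/O.X]: (2,1)[XOO/XXO/OXX]+1*
p4 O@[XOO/XXO/OXX] terminal -1; root [.OO/XXO/..X] d10

value(.OO/XXO/..X, X) = +1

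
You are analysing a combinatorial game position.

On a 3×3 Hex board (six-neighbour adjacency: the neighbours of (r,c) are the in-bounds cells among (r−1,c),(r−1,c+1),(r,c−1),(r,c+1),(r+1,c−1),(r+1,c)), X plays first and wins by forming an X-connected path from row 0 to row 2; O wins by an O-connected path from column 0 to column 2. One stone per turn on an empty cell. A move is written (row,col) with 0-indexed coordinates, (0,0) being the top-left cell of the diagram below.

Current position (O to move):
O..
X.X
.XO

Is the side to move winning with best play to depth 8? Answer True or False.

[O../X.X/.XO] O move#1: (0,1):-1/OO./X.X/.XO*, (0,2):-1/O.O/X.X/.XO, (1,1):-1/O../XOX/.XO, (2,0):-1/O../X.X/OXO
[OO./X.X/.XO] X move#2: (0,2):+1/OOX/X.X/.XO*, (1,1):-1/OO./XXX/.XO, (2,0):-1/OO./X.X/XXO
[OOX/X.X/.XO] end (terminal -1, O#3); searched O../X.X/.XO to 8

O winning at [O../X.X/.XO]: False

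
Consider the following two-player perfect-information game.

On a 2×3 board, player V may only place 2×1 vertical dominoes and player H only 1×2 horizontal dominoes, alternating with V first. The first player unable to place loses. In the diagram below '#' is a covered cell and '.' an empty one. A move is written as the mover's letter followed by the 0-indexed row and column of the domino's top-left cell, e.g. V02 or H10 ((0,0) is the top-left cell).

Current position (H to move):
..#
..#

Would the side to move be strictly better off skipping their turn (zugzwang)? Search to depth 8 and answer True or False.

ply 1, H at ..#/..# | H00=+1→###/..#*; H10=+1→..#/###
ply 2: ###/..# is terminal -1 (V); from ..#/..# depth 8
suppose H passes — search the same position with V to move:
pass> ply 1, V at ..#/..# | V00=+1→#.#/#.#*; V01=+1→.##/.##
pass> ply 2: #.#/#.# is terminal -1 (H); from ..#/..# depth 8
for H: play +1, pass -1

zugzwang(..#/..#, H) = False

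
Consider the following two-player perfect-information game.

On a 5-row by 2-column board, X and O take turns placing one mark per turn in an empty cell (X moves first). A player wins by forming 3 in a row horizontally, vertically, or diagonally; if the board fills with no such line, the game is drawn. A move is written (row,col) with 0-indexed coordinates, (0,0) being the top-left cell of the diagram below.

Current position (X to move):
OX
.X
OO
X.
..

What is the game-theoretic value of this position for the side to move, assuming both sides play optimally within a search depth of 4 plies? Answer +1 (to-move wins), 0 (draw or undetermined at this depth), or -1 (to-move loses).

value(OX/.X/OO/X./.., X) = 0

[OX/.X/OO/X./..] X move#1: (1,0):+0/OX/XX/OO/X./..*, (3,1):-1/OX/.X/OO/XX/.., (4,0):-1/OX/.X/OO/X./X., (4,1):-1/OX/.X/OO/X./.X
[OX/XX/OO/X./..] O move#2: (3,1):+0/OX/XX/OO/XO/..*, (4,0):+0/OX/XX/OO/X./O., (4,1):+0/OX/XX/OO/X./.O
[OX/XX/OO/XO/..] X move#3: (4,0):-1/OX/XX/OO/XO/X., (4,1):+0/OX/XX/OO/XO/.X*
[OX/XX/OO/XO/.X] O move#4: (4,0):+0/OX/XX/OO/XO/OX*
[OX/XX/OO/XO/OX] end (terminal +0, X#5); searched OX/.X/OO/X./.. to 4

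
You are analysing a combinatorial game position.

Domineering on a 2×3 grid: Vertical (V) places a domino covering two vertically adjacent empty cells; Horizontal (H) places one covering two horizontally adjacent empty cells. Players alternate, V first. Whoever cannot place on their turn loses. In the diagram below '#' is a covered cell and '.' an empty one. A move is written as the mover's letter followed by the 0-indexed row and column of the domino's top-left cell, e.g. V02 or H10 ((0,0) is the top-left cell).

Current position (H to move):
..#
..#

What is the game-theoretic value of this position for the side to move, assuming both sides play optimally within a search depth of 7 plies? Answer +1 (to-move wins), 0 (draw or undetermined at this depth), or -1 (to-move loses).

[..#/..#] H move#1: H00:+1/###/..#*, H10:+1/..#/###
[###/..#] end (terminal -1, V#2); searched ..#/..# to 7

value(..#/..#, H) = +1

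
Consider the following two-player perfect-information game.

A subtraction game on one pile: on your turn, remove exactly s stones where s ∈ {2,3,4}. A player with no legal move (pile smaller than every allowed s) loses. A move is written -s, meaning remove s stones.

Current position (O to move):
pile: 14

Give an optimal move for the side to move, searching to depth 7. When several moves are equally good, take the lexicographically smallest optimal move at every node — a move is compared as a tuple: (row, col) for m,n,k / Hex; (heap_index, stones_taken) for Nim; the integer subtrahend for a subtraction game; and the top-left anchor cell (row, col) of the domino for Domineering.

O's best at [14]: -2

ply 1, O at 14 | -2=+1→12*; -3=-1→11; -4=-1→10
ply 2, X at 12 | -2=-1→10*; -3=-1→9; -4=-1→8
ply 3, O at 10 | -2=-1→8; -3=+1→7*; -4=+1→6
ply 4, X at 7 | -2=-1→5*; -3=-1→4; -4=-1→3
ply 5, O at 5 | -2=-1→3; -3=-1→2; -4=+1→1*
ply 6: 1 is terminal -1 (X); from 14 depth 7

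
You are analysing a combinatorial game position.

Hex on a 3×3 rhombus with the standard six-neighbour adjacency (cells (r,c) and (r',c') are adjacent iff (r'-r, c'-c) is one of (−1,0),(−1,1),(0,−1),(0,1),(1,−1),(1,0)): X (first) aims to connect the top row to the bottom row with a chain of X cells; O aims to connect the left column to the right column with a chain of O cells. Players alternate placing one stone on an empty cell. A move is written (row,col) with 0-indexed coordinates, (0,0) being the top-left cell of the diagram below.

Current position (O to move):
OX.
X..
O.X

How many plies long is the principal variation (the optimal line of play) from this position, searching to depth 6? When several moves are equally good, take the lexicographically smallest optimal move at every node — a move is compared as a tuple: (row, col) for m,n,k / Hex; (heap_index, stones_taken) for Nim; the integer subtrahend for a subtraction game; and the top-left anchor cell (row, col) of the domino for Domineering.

PV length from [OX./X../O.X]: 3 plies

p1 O@[OX./X../O.X]: (0,2)[OXO/X../O.X]-1 (1,1)[OX./XO./O.X]+1* (1,2)[OX./X.O/O.X]+1 (2,1)[OX./X../OOX]-1
p2 X@[OX./XO./O.X]: (0,2)[OXX/XO./O.X]-1* (1,2)[OX./XOX/O.X]-1 (2,1)[OX./XO./OXX]-1
p3 O@[OXX/XO./O.X]: (1,2)[OXX/XOO/O.X]+1* (2,1)[OXX/XO./OOX]-1
p4 X@[OXX/XOO/O.X] terminal -1; root [OX./X../O.X] d6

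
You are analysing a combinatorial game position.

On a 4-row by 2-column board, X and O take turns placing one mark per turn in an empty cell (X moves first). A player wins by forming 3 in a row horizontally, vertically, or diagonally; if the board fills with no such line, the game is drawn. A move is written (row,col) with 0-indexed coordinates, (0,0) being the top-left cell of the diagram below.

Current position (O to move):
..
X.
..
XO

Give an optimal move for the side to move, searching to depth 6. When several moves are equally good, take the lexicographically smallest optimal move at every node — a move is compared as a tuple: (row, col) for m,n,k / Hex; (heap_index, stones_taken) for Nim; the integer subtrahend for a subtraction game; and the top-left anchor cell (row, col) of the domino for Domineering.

O's best at [../X./../XO]: (2,0)

ply 1, O at ../X./../XO | (0,0)=-1→O./X./../XO; (0,1)=-1→.O/X./../XO; (1,1)=-1→../XO/../XO; (2,0)=+0→../X./O./XO*; (2,1)=-1→../X./.O/XO
ply 2, X at ../X./O./XO | (0,0)=+0→X./X./O./XO*; (0,1)=+0→.X/X./O./XO; (1,1)=+0→../XX/O./XO; (2,1)=+0→../X./OX/XO
ply 3, O at X./X./O./XO | (0,1)=+0→XO/X./O./XO*; (1,1)=+0→X./XO/O./XO; (2,1)=+0→X./X./OO/XO
ply 4, X at XO/X./O./XO | (1,1)=+0→XO/XX/O./XO*; (2,1)=+0→XO/X./OX/XO
ply 5, O at XO/XX/O./XO | (2,1)=+0→XO/XX/OO/XO*
ply 6: XO/XX/OO/XO is terminal +0 (X); from ../X./../XO depth 6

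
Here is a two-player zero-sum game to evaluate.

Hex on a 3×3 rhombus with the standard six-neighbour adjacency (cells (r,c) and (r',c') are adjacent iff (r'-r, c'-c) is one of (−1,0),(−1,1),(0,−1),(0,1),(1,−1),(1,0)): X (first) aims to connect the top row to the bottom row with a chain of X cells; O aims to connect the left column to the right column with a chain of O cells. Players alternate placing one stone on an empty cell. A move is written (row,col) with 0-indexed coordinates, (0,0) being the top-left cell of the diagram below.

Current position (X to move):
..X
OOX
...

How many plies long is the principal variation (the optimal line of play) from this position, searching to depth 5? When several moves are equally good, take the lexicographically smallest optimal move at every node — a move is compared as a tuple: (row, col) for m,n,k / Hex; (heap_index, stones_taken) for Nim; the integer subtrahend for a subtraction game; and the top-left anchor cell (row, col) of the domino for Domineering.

p1 X@[..X/OOX/...]: (0,0)[X.X/OOX/...]+1* (0,1)[.XX/OOX/...]+1 (2,0)[..X/OOX/X..]+1 (2,1)[..X/OOX/.X.]+1 (2,2)[..X/OOX/..X]+1
p2 O@[X.X/OOX/...]: (0,1)[XOX/OOX/...]-1* (2,0)[X.X/OOX/O..]-1 (2,1)[X.X/OOX/.O.]-1 (2,2)[X.X/OOX/..O]-1
p3 X@[XOX/OOX/...]: (2,0)[XOX/OOX/X..]+1* (2,1)[XOX/OOX/.X.]+1 (2,2)[XOX/OOX/..X]+1
p4 O@[XOX/OOX/X..]: (2,1)[XOX/OOX/XO.]-1* (2,2)[XOX/OOX/X.O]-1
p5 X@[XOX/OOX/XO.]: (2,2)[XOX/OOX/XOX]+1*
p6 O@[XOX/OOX/XOX] terminal -1; root [..X/OOX/...] d5

PV length from [..X/OOX/...]: 5 plies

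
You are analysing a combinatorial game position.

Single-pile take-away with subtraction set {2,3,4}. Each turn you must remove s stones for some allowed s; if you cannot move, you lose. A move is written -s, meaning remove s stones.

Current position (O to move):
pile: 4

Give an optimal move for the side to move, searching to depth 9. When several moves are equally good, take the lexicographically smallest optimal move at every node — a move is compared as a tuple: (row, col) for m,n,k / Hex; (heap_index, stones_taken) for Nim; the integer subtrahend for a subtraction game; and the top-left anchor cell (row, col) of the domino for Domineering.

p1 O@[4]: -2[2]-1 -3[1]+1* -4[0]+1
p2 X@[1] terminal -1; root [4] d9

O's best at [4]: -3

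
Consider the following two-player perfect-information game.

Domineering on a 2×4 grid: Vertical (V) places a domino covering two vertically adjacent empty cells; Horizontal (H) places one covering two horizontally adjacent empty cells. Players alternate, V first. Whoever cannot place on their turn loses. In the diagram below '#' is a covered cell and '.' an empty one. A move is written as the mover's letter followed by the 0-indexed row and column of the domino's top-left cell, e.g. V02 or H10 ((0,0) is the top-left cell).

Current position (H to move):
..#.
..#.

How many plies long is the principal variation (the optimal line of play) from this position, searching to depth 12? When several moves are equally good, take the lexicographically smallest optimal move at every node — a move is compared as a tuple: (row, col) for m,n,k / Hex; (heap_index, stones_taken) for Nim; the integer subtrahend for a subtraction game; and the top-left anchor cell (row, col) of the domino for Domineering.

ply 1, H at ..#./..#. | H00=+1→###./..#.*; H10=+1→..#./###.
ply 2, V at ###./..#. | V03=-1→####/..##*
ply 3, H at ####/..## | H10=+1→####/####*
ply 4: ####/#### is terminal -1 (V); from ..#./..#. depth 12

PV length from [..#./..#.]: 3 plies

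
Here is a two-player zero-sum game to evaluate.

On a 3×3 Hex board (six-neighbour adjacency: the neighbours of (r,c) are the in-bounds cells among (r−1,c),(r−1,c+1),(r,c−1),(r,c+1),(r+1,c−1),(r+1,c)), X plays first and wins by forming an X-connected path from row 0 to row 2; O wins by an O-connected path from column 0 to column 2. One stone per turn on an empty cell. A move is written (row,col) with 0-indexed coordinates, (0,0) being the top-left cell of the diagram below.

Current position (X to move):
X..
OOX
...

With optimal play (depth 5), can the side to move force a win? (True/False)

X winning at [X../OOX/...]: True

ply 1, X at X../OOX/... | (0,1)=-1→XX./OOX/...; (0,2)=+1→X.X/OOX/...*; (2,0)=-1→X../OOX/X..; (2,1)=-1→X../OOX/.X.; (2,2)=-1→X../OOX/..X
ply 2, O at X.X/OOX/... | (0,1)=-1→XOX/OOX/...*; (2,0)=-1→X.X/OOX/O..; (2,1)=-1→X.X/OOX/.O.; (2,2)=-1→X.X/OOX/..O
ply 3, X at XOX/OOX/... | (2,0)=+1→XOX/OOX/X..*; (2,1)=+1→XOX/OOX/.X.; (2,2)=+1→XOX/OOX/..X
ply 4, O at XOX/OOX/X.. | (2,1)=-1→XOX/OOX/XO.*; (2,2)=-1→XOX/OOX/X.O
ply 5, X at XOX/OOX/XO. | (2,2)=+1→XOX/OOX/XOX*
ply 6: XOX/OOX/XOX is terminal -1 (O); from X../OOX/... depth 5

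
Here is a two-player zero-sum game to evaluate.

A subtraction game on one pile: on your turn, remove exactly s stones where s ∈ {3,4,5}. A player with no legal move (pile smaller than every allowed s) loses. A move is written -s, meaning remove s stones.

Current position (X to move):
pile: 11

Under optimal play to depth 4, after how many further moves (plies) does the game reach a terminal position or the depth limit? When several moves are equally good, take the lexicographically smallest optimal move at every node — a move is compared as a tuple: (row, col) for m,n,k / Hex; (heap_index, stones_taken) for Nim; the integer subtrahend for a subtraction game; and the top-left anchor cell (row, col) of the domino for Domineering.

PV length from [11]: 3 plies

ply 1, X at 11 | -3=+1→8*; -4=-1→7; -5=-1→6
ply 2, O at 8 | -3=-1→5*; -4=-1→4; -5=-1→3
ply 3, X at 5 | -3=+1→2*; -4=+1→1; -5=+1→0
ply 4: 2 is terminal -1 (O); from 11 depth 4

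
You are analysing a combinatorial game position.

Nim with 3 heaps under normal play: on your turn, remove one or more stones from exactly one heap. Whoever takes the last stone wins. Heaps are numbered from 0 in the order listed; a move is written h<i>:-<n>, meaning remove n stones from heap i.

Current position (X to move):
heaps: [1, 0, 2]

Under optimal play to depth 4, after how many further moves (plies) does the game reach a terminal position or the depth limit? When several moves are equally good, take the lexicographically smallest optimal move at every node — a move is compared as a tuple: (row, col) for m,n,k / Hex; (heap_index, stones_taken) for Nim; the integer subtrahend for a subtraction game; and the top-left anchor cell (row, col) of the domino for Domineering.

p1 X@[(1,0,2)]: h0:-1[(0,0,2)]-1 h2:-1[(1,0,1)]+1* h2:-2[(1,0,0)]-1
p2 O@[(1,0,1)]: h0:-1[(0,0,1)]-1* h2:-1[(1,0,0)]-1
p3 X@[(0,0,1)]: h2:-1[(0,0,0)]+1*
p4 O@[(0,0,0)] terminal -1; root [(1,0,2)] d4

PV length from [(1,0,2)]: 3 plies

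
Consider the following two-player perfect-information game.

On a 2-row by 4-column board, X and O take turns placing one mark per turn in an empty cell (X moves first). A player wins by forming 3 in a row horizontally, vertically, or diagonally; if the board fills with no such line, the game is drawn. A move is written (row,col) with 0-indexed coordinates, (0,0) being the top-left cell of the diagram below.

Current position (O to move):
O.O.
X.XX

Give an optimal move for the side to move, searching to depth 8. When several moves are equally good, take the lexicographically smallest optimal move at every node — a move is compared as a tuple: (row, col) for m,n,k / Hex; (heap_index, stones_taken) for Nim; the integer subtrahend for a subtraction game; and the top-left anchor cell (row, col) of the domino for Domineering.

[O.O./X.XX] O move#1: (0,1):+1/OOO./X.XX*, (0,3):-1/O.OO/X.XX, (1,1):+0/O.O./XOXX
[OOO./X.XX] end (terminal -1, X#2); searched O.O./X.XX to 8

O's best at [O.O./X.XX]: (0,1)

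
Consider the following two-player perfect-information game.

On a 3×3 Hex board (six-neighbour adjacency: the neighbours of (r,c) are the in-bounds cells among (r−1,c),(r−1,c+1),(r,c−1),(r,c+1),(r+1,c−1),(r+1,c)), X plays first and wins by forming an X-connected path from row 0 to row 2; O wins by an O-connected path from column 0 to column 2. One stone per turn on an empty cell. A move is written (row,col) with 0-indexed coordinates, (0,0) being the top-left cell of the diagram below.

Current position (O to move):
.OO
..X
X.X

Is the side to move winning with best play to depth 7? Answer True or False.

[.OO/..X/X.X] O move#1: (0,0):+1/OOO/..X/X.X*, (1,0):+1/.OO/O.X/X.X, (1,1):+1/.OO/.OX/X.X, (2,1):+1/.OO/..X/XOX
[OOO/..X/X.X] end (terminal -1, X#2); searched .OO/..X/X.X to 7

O winning at [.OO/..X/X.X]: True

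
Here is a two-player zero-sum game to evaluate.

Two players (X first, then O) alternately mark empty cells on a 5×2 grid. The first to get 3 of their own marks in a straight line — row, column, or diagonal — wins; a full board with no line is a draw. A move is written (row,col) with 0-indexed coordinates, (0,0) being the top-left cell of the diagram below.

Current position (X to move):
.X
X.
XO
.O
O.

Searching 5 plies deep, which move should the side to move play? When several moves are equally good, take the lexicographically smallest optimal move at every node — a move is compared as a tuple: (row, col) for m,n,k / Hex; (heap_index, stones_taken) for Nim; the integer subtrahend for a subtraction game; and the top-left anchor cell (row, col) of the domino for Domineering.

X's best at [.X/X./XO/.O/O.]: (0,0)

p1 X@[.X/X./XO/.O/O.]: (0,0)[XX/X./XO/.O/O.]+1* (1,1)[.X/XX/XO/.O/O.]-1 (3,0)[.X/X./XO/XO/O.]+1 (4,1)[.X/X./XO/.O/OX]-1
p2 O@[XX/X./XO/.O/O.] terminal -1; root [.X/X./XO/.O/O.] d5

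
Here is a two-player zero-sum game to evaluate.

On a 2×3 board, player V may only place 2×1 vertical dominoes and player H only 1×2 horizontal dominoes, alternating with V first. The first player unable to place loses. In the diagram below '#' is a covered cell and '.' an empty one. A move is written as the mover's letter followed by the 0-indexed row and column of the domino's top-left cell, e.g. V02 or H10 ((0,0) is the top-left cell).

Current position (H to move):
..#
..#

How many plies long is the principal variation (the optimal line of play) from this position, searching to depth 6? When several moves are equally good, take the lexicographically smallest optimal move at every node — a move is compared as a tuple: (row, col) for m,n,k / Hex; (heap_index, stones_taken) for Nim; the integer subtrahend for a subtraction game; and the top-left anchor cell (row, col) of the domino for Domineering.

[..#/..#] H move#1: H00:+1/###/..#*, H10:+1/..#/###
[###/..#] end (terminal -1, V#2); searched ..#/..# to 6

PV length from [..#/..#]: 1 ply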